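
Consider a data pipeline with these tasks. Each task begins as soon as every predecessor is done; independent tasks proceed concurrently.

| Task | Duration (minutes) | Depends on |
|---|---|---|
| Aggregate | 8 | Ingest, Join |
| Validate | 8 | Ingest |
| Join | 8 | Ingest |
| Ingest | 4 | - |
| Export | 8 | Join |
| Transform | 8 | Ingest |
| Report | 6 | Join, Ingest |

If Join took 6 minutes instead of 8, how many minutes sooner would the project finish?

Critical path before the change: Ingest→Join→Aggregate = 4+8+8 = 20 giving 20 minutes.
Join is on the critical path; changing it to 6 makes that path 18 minutes.
No other chain overtakes it, so the finish is 18 minutes.
Change in finish: 18 − 20 = -2 minutes.

2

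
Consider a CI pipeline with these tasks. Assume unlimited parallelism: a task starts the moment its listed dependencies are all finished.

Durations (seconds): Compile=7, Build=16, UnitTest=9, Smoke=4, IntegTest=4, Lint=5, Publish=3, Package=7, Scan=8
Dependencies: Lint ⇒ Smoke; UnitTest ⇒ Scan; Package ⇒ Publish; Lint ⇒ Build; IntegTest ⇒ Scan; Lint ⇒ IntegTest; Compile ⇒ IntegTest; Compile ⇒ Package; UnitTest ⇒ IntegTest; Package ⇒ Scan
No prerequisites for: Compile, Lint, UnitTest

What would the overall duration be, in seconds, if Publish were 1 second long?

22

The binding path is Compile→Package→Scan = 7+7+8 = 22; finish at 22 seconds.
Publish is off the critical path — its longest chain is 17 seconds, giving 5 of slack.
That remains the longest chain; total 22 seconds.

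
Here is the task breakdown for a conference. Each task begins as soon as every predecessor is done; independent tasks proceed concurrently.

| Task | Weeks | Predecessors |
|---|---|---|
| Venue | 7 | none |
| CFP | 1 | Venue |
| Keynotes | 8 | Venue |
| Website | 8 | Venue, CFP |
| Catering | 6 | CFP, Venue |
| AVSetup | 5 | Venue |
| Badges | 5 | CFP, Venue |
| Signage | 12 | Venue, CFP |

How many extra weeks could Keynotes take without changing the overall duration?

5

Critical path: Venue→CFP→Signage = 7+1+12 = 20, so the finish is 20 weeks.
Keynotes finishes as early as 15 and must finish by 20.
Slack of Keynotes = 12 − 7 = 5 weeks.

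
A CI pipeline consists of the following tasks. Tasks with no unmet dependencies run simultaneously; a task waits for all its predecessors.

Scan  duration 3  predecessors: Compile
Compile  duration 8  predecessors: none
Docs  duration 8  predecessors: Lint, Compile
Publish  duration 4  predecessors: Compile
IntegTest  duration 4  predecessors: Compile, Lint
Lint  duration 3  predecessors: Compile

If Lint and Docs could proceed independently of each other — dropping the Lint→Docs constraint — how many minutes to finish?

Original critical path: Compile→Lint→Docs = 8+3+8 = 19 ⇒ 19 minutes.
Without Lint→Docs, Docs's earliest start moves from 11 to 8.
After: Compile→Docs = 8+8 = 16 → 16 minutes.

16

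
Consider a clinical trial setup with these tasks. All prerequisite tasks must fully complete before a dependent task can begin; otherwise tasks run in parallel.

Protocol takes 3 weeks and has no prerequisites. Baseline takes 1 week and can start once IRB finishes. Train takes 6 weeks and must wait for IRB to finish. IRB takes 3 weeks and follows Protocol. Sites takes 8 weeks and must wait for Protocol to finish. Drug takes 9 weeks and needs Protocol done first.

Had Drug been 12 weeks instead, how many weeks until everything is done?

15

Critical path before the change: Protocol→Drug = 3+9 = 12 giving 12 weeks.
Since Drug is critical, the +3 change carries straight to that chain (now 15 weeks).
The critical path is still Protocol→Drug; finish is now 15 weeks.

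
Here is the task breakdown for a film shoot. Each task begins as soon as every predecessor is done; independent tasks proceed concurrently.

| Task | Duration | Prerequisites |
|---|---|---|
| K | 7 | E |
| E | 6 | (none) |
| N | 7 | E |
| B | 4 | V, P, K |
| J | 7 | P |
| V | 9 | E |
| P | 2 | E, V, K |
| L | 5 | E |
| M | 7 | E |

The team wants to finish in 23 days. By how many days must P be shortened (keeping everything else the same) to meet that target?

Current finish: 24 days; target: 23.
P is on every critical path, so each day cut from P cuts the finish by one (this holds down to a finish of 23).
Need 24 − 23 = 1 day off P → P becomes 1 day, finish becomes 23.

1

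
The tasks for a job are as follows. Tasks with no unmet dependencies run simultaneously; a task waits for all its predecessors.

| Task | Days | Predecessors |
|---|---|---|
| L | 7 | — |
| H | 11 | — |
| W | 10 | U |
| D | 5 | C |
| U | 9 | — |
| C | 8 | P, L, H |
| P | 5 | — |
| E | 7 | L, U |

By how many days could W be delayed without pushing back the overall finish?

Critical path: H→C→D = 11+8+5 = 24, so the finish is 24 days.
The longest chain containing W totals 19 days.
Float = 24 − 19 = 5.

5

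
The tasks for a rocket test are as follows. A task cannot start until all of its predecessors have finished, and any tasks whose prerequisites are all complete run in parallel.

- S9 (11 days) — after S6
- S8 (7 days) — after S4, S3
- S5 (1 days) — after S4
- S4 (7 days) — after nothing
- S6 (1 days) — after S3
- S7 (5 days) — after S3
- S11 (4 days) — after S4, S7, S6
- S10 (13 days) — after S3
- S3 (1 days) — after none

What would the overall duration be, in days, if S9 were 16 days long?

Critical path before the change: S3→S10 = 1+13 = 14 giving 14 days.
S9 has 1 day of float (longest path through it is 13).
The binding chain switches to S3→S6→S9 = 1+1+16 = 18; finish 18 days.

18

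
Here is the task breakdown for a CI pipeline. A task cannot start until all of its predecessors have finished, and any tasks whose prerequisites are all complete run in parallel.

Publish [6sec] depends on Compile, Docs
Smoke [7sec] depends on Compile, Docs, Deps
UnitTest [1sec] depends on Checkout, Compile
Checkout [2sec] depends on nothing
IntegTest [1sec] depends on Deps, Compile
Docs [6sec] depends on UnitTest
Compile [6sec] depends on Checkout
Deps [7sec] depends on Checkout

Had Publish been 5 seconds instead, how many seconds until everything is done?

Baseline: Checkout→Compile→UnitTest→Docs→Smoke = 2+6+1+6+7 = 22 → 22 seconds.
Publish is off the critical path — its longest chain is 21 seconds, giving 1 of slack.
No other chain overtakes it, so the finish is 22 seconds.

22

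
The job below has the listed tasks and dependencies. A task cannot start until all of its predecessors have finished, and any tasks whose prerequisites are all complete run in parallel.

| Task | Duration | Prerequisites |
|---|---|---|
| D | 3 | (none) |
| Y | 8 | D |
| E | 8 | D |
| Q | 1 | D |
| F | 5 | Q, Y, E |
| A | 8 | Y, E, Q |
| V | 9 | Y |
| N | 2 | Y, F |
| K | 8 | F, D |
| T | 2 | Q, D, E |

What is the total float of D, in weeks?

0

Critical path: D→Y→F→K = 3+8+5+8 = 24, so the finish is 24 weeks.
Longest path through D: 24 weeks (earliest finish 3, latest finish 3).
So D can slip 3 − 3 = 0 weeks.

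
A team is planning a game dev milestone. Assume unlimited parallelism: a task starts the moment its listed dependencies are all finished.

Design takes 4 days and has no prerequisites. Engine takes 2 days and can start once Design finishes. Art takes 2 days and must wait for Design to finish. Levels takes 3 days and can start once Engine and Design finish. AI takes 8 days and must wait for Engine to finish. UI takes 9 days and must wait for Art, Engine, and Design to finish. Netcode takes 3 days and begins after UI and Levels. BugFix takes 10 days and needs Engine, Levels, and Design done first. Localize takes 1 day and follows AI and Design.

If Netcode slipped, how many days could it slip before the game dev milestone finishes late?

1

The longest chain is Design→Engine→Levels→BugFix = 4+2+3+10 = 19; overall finish 19 days.
The longest chain containing Netcode totals 18 days.
So Netcode can slip 19 − 18 = 1 day.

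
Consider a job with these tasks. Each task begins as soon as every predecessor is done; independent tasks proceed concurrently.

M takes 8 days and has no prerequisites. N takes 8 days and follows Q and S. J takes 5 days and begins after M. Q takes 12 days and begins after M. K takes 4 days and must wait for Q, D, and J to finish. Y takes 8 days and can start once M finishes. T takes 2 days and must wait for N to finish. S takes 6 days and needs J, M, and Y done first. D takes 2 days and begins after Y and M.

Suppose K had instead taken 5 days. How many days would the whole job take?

32

Baseline: M→Y→S→N→T = 8+8+6+8+2 = 32 → 32 days.
K is off the critical path — its longest chain is 24 days, giving 8 of slack.
No other chain overtakes it, so the finish is 32 days.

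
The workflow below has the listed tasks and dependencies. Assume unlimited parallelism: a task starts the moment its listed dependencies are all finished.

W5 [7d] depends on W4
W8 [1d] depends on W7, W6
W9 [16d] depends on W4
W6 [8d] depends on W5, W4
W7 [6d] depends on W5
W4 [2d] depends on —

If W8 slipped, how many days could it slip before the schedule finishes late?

0

W4→W5→W6→W8 = 2+7+8+1 = 18 sets the makespan at 18 days.
W8 finishes as early as 18 and must finish by 18.
Slack of W8 = 17 − 17 = 0 days.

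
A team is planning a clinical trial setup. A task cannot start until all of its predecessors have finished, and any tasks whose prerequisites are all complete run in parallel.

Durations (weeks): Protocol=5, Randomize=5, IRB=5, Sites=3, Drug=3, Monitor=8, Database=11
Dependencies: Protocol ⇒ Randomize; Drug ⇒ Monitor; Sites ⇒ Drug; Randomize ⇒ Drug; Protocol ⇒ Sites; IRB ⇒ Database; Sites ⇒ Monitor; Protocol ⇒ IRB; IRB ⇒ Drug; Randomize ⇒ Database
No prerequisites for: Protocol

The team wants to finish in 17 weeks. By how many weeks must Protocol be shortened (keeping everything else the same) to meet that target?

Current finish: 21 weeks; target: 17.
Protocol is on every critical path, so each week cut from Protocol cuts the finish by one (this holds down to a finish of 17).
Need 21 − 17 = 4 weeks off Protocol → Protocol becomes 1 week, finish becomes 17.

4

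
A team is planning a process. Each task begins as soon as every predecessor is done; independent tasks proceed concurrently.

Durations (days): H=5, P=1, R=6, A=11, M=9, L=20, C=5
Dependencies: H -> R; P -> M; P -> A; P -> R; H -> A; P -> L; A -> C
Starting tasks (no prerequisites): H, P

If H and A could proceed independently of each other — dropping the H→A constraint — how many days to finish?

21

Before: longest chain H→A→C = 5+11+5 = 21, finish 21.
Without H→A, A's earliest start moves from 5 to 1.
After: P→L = 1+20 = 21 → 21 days.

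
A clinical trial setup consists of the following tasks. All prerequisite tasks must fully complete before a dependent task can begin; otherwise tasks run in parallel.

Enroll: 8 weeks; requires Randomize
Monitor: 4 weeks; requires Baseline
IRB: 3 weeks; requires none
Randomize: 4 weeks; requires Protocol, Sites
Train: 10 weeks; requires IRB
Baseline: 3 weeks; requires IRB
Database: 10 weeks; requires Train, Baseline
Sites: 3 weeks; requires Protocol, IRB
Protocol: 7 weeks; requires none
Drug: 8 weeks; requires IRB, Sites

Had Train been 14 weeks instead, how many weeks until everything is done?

27

Critical path before the change: IRB→Train→Database = 3+10+10 = 23 giving 23 weeks.
Train lies on that path, so at 14 weeks the path becomes 27 weeks.
That remains the longest chain; total 27 weeks.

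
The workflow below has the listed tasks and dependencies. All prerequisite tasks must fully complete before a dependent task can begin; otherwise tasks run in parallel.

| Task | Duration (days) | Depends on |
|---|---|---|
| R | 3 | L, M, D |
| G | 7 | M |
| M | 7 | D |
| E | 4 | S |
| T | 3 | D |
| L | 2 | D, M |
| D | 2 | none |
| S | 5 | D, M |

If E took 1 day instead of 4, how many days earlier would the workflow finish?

2

As given, the longest chain is D→M→S→E = 2+7+5+4 = 18, so the finish is 18 days.
E lies on that path, so at 1 day the path becomes 15 days.
New critical path: D→M→G = 2+7+7 = 16 ⇒ 16 days.
Change in finish: 16 − 18 = -2 days.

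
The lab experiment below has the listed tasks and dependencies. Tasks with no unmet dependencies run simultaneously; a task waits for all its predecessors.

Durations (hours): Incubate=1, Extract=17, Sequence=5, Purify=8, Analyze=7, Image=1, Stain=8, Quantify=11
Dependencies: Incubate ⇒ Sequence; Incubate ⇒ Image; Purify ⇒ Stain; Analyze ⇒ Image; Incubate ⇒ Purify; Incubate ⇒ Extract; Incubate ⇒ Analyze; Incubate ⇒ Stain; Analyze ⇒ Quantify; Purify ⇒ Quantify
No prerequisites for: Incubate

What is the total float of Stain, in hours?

3

Critical path: Incubate→Purify→Quantify = 1+8+11 = 20, so the finish is 20 hours.
Stain finishes as early as 17 and must finish by 20.
So Stain can slip 20 − 17 = 3 hours.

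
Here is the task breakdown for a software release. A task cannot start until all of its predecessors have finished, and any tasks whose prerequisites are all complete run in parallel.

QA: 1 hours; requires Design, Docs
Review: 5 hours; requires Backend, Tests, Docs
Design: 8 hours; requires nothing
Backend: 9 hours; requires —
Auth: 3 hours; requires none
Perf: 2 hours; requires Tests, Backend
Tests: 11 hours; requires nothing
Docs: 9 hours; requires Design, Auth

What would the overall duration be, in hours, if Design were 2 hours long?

17

Critical path before the change: Design→Docs→Review = 8+9+5 = 22 giving 22 hours.
Since Design is critical, the -6 change carries straight to that chain (now 16 hours).
Now Auth→Docs→Review = 3+9+5 = 17 is longest, so the finish becomes 17 hours.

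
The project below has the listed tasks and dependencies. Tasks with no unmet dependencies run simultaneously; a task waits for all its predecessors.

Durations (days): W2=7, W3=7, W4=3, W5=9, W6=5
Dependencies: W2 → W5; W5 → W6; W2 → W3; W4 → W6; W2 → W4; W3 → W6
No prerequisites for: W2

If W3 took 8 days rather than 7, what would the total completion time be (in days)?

21

Actual critical path: W2→W5→W6 = 7+9+5 = 21 ⇒ 21 days.
The longest path through W3 is only 19 days, so W3 has float 2.
The critical path is still W2→W5→W6; finish is now 21 days.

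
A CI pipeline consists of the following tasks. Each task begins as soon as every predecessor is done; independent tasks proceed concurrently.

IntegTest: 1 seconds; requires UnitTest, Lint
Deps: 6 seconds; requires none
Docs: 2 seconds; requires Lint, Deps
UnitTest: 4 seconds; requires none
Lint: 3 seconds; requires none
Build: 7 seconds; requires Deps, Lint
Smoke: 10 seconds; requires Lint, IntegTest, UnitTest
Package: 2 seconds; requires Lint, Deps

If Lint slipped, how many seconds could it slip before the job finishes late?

1

UnitTest→IntegTest→Smoke = 4+1+10 = 15 sets the makespan at 15 seconds.
Longest path through Lint: 14 seconds (earliest finish 3, latest finish 4).
So Lint can slip 4 − 3 = 1 second.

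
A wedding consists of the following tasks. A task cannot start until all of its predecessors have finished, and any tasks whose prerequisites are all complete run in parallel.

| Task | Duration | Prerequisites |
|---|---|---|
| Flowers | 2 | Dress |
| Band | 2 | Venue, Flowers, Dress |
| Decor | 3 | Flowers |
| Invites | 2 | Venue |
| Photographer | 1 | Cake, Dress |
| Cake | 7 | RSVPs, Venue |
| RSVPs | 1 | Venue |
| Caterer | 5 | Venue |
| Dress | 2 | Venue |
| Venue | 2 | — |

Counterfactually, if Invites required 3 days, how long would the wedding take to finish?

Critical path before the change: Venue→RSVPs→Cake→Photographer = 2+1+7+1 = 11 giving 11 days.
The longest path through Invites is only 4 days, so Invites has float 7.
The critical path is still Venue→RSVPs→Cake→Photographer; finish is now 11 days.

11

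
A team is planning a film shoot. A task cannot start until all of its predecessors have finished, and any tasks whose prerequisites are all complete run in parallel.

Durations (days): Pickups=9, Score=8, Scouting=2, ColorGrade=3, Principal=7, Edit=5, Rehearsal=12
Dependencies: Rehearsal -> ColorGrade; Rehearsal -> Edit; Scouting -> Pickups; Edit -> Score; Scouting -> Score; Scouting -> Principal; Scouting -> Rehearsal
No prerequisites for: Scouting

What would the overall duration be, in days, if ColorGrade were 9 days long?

Baseline: Scouting→Rehearsal→Edit→Score = 2+12+5+8 = 27 → 27 days.
ColorGrade has 10 days of float (longest path through it is 17).
The critical path is still Scouting→Rehearsal→Edit→Score; finish is now 27 days.

27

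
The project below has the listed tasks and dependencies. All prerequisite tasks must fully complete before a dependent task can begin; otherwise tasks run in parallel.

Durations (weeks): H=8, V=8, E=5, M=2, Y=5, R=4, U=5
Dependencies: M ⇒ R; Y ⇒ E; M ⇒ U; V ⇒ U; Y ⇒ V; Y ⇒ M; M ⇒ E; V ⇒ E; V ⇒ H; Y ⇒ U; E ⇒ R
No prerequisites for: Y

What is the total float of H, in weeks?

Critical path: Y→V→E→R = 5+8+5+4 = 22, so the finish is 22 weeks.
Longest path through H: 21 weeks (earliest finish 21, latest finish 22).
Slack of H = 14 − 13 = 1 week.

1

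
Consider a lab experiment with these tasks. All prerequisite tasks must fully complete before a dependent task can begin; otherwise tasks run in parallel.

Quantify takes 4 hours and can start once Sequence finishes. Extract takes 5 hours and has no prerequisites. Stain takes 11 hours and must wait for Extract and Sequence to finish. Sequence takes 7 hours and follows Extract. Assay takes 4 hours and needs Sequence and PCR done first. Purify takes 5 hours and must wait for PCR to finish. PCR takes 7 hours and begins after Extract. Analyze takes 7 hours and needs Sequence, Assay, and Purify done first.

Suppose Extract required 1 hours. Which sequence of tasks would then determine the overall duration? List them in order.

Extract, PCR, Purify, Analyze

Critical path before the change: Extract→PCR→Purify→Analyze = 5+7+5+7 = 24 giving 24 hours.
Extract lies on that path, so at 1 hour the path becomes 20 hours.
The critical path is still Extract→PCR→Purify→Analyze; finish is now 20 hours.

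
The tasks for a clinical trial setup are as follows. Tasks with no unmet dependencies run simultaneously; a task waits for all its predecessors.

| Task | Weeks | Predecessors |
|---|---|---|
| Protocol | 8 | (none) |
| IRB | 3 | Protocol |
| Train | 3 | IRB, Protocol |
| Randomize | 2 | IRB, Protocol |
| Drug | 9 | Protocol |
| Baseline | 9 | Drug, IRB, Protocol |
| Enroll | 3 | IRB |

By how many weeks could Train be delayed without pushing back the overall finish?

12

Protocol→Drug→Baseline = 8+9+9 = 26 sets the makespan at 26 weeks.
Longest path through Train: 14 weeks (earliest finish 14, latest finish 26).
Slack of Train = 23 − 11 = 12 weeks.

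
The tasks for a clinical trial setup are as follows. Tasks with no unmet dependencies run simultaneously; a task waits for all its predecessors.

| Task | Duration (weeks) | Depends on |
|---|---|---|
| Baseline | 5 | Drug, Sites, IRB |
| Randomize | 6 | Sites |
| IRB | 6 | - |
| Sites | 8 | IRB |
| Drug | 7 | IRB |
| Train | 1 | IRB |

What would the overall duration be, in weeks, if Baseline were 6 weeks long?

Baseline: IRB→Sites→Randomize = 6+8+6 = 20 → 20 weeks.
Baseline has 1 week of float (longest path through it is 19).
That remains the longest chain; total 20 weeks.

20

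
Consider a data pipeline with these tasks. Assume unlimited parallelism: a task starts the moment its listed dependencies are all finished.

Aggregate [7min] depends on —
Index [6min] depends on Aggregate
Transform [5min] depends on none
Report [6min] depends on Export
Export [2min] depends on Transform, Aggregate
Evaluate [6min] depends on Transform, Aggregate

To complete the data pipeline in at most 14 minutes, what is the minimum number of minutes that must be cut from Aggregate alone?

1

Current finish: 15 minutes; target: 14.
Aggregate is on every critical path, so each minute cut from Aggregate cuts the finish by one (this holds down to a finish of 13).
Need 15 − 14 = 1 minute off Aggregate → Aggregate becomes 6 minutes, finish becomes 14.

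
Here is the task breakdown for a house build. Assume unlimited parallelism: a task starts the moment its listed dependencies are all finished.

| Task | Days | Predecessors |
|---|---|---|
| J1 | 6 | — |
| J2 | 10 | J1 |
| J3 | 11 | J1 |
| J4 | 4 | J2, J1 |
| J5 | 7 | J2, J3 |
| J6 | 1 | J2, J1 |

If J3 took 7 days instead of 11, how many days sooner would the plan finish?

1

Actual critical path: J1→J3→J5 = 6+11+7 = 24 ⇒ 24 days.
J3 is on the critical path; changing it to 7 makes that path 20 days.
The binding chain switches to J1→J2→J5 = 6+10+7 = 23; finish 23 days.
Change in finish: 23 − 24 = -1 days.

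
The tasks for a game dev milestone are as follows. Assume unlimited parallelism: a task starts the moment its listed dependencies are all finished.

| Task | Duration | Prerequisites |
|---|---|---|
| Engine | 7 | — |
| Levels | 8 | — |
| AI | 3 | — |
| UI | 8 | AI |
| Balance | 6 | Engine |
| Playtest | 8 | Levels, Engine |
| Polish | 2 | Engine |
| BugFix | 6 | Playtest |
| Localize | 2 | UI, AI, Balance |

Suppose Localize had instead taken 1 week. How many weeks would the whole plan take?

As given, the longest chain is Levels→Playtest→BugFix = 8+8+6 = 22, so the finish is 22 weeks.
Localize has 7 weeks of float (longest path through it is 15).
No other chain overtakes it, so the finish is 22 weeks.

22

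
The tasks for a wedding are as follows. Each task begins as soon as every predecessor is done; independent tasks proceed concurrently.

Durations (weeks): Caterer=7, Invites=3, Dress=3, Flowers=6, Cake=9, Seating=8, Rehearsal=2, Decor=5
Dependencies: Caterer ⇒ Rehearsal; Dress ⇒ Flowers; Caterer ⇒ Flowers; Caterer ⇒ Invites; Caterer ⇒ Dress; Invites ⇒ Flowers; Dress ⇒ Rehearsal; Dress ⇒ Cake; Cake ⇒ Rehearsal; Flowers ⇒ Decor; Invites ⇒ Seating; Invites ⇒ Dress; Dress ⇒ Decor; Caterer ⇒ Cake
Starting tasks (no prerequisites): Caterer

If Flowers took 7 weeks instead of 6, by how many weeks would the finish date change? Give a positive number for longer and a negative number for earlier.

1

Actual critical path: Caterer→Invites→Dress→Flowers→Decor = 7+3+3+6+5 = 24 ⇒ 24 weeks.
Flowers lies on that path, so at 7 weeks the path becomes 25 weeks.
That remains the longest chain; total 25 weeks.
Change in finish: 25 − 24 = +1 weeks.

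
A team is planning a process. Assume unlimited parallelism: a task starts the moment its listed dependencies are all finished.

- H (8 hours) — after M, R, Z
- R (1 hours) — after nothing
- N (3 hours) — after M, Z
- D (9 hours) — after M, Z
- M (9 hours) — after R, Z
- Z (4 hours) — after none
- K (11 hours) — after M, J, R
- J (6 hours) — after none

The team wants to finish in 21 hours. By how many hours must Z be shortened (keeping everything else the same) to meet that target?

Current finish: 24 hours; target: 21.
Z is on every critical path, so each hour cut from Z cuts the finish by one (this holds down to a finish of 21).
Need 24 − 21 = 3 hours off Z → Z becomes 1 hour, finish becomes 21.

3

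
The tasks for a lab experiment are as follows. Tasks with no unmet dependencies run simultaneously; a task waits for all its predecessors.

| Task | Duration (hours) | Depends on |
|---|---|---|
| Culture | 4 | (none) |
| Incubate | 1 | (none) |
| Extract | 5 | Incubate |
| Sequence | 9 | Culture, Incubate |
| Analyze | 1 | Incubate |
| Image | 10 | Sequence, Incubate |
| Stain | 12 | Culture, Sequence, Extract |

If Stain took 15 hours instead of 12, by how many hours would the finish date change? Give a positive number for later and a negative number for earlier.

3

As given, the longest chain is Culture→Sequence→Stain = 4+9+12 = 25, so the finish is 25 hours.
Stain is on the critical path; changing it to 15 makes that path 28 hours.
That remains the longest chain; total 28 hours.
Change in finish: 28 − 25 = +3 hours.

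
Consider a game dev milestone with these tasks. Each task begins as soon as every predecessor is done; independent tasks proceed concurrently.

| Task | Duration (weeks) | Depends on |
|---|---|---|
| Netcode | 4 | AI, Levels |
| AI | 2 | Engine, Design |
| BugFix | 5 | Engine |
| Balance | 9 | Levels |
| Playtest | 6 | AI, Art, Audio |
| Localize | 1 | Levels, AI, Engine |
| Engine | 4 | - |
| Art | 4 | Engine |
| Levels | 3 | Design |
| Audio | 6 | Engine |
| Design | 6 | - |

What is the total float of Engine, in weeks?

The longest chain is Design→Levels→Balance = 6+3+9 = 18; overall finish 18 weeks.
Engine finishes as early as 4 and must finish by 6.
Slack of Engine = 2 − 0 = 2 weeks.

2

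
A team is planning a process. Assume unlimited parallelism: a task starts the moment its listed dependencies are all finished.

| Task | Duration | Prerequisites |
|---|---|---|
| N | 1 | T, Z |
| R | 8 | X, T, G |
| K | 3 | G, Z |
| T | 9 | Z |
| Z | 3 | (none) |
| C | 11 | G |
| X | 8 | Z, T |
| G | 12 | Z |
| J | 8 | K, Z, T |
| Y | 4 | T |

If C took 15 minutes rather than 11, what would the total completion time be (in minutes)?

As given, the longest chain is Z→T→X→R = 3+9+8+8 = 28, so the finish is 28 minutes.
The longest path through C is only 26 minutes, so C has float 2.
Now Z→G→C = 3+12+15 = 30 is longest, so the finish becomes 30 minutes.

30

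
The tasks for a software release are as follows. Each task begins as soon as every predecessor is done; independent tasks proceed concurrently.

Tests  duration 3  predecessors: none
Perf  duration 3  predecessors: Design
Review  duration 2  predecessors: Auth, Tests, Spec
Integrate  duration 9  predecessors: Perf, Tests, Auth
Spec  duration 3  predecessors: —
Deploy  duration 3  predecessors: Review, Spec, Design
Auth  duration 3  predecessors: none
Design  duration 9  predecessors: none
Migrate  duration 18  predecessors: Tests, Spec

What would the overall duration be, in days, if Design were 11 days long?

Baseline: Design→Perf→Integrate = 9+3+9 = 21 → 21 days.
Design lies on that path, so at 11 days the path becomes 23 days.
The critical path is still Design→Perf→Integrate; finish is now 23 days.

23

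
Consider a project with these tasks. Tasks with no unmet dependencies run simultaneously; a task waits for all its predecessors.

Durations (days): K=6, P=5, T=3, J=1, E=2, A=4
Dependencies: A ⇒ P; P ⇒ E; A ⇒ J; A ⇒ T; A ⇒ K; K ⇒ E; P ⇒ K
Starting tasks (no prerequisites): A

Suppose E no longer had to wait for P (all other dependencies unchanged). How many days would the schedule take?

17

Before: longest chain A→P→K→E = 4+5+6+2 = 17, finish 17.
Dropping P→E doesn't change E's earliest start (15); another predecessor still binds.
New critical path: A→P→K→E = 4+5+6+2 = 17 ⇒ 17 days.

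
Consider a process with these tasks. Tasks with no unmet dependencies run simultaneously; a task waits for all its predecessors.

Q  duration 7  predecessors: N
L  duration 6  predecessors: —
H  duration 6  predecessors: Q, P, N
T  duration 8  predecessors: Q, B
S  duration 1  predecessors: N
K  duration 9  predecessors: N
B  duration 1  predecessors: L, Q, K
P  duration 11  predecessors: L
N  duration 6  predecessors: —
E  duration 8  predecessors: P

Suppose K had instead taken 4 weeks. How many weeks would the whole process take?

25

Critical path before the change: L→P→E = 6+11+8 = 25 giving 25 weeks.
K is off the critical path — its longest chain is 24 weeks, giving 1 of slack.
The critical path is still L→P→E; finish is now 25 weeks.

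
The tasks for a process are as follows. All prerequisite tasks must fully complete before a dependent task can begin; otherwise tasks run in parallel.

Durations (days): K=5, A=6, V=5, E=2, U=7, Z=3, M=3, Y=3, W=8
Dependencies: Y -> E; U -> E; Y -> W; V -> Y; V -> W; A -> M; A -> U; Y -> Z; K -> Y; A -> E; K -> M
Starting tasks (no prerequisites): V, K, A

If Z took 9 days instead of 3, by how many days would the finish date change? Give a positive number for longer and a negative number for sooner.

As given, the longest chain is V→Y→W = 5+3+8 = 16, so the finish is 16 days.
The longest path through Z is only 11 days, so Z has float 5.
Now V→Y→Z = 5+3+9 = 17 is longest, so the finish becomes 17 days.
Change in finish: 17 − 16 = +1 days.

1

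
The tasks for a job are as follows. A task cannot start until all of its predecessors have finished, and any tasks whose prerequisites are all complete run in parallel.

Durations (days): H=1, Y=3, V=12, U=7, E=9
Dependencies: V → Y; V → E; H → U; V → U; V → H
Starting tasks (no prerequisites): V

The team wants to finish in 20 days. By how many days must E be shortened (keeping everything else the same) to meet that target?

Current finish: 21 days; target: 20.
E is on every critical path, so each day cut from E cuts the finish by one (this holds down to a finish of 20).
Need 21 − 20 = 1 day off E → E becomes 8 days, finish becomes 20.

1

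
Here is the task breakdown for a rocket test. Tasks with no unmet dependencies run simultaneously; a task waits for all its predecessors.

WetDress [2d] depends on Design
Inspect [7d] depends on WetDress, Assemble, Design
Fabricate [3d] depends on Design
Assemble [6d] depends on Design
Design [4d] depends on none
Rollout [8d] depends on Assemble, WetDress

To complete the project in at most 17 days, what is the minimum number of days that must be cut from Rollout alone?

Current finish: 18 days; target: 17.
Rollout is on every critical path, so each day cut from Rollout cuts the finish by one (this holds down to a finish of 17).
Need 18 − 17 = 1 day off Rollout → Rollout becomes 7 days, finish becomes 17.

1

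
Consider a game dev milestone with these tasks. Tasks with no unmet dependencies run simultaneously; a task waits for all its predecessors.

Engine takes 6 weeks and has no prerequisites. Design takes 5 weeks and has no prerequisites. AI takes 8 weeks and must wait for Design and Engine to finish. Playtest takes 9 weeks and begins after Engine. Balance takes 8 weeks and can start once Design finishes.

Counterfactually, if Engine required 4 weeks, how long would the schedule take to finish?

The binding path is Engine→Playtest = 6+9 = 15; finish at 15 weeks.
Engine is on the critical path; changing it to 4 makes that path 13 weeks.
New critical path: Design→AI = 5+8 = 13 ⇒ 13 weeks.

13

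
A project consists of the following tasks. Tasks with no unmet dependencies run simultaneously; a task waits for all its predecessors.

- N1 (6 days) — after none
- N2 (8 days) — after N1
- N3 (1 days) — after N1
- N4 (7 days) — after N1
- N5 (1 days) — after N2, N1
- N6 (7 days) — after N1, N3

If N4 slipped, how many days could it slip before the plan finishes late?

2

The longest chain is N1→N2→N5 = 6+8+1 = 15; overall finish 15 days.
N4 finishes as early as 13 and must finish by 15.
Float = 15 − 13 = 2.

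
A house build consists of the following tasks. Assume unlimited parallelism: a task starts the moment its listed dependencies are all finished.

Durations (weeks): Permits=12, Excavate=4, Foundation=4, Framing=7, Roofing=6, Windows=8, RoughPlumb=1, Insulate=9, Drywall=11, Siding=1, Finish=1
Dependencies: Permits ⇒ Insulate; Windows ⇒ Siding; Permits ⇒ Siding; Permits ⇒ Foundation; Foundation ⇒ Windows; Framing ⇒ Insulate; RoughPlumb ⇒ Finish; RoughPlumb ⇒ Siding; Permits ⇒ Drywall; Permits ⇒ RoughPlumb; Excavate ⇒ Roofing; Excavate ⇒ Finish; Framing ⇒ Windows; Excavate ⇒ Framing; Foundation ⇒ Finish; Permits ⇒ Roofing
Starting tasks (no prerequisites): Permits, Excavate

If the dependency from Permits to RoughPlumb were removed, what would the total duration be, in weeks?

25

With the dependency in place, Permits→Foundation→Windows→Siding = 12+4+8+1 = 25 sets the finish at 25 weeks.
Without Permits→RoughPlumb, RoughPlumb's earliest start moves from 12 to 0.
After: Permits→Foundation→Windows→Siding = 12+4+8+1 = 25 → 25 weeks.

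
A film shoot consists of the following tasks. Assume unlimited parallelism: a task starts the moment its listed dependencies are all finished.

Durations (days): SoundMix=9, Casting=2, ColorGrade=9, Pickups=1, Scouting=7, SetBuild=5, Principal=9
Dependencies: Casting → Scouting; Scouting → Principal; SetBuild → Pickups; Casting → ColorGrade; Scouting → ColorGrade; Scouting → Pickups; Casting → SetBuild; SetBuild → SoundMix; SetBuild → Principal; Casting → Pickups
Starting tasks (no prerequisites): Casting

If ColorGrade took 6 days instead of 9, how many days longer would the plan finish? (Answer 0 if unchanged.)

0

Critical path before the change: Casting→Scouting→ColorGrade = 2+7+9 = 18 giving 18 days.
ColorGrade lies on that path, so at 6 days the path becomes 15 days.
The binding chain switches to Casting→Scouting→Principal = 2+7+9 = 18; finish 18 days.
Change in finish: 18 − 18 = +0 days.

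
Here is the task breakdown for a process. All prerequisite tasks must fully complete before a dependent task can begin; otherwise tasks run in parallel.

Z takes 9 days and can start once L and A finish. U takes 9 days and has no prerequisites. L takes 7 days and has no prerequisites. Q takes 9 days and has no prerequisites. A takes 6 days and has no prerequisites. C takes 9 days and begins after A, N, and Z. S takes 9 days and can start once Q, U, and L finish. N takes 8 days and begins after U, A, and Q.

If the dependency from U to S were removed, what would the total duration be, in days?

26

Original critical path: Q→N→C = 9+8+9 = 26 ⇒ 26 days.
Dropping U→S doesn't change S's earliest start (9); another predecessor still binds.
New critical path: Q→N→C = 9+8+9 = 26 ⇒ 26 days.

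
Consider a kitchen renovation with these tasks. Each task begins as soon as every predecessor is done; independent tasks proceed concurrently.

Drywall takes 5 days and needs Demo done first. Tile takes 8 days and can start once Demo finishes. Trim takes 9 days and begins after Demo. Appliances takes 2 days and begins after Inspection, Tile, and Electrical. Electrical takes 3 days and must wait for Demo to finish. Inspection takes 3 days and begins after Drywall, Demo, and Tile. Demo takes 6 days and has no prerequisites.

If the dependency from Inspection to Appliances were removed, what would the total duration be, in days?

Original critical path: Demo→Tile→Inspection→Appliances = 6+8+3+2 = 19 ⇒ 19 days.
Without Inspection→Appliances, Appliances's earliest start moves from 17 to 14.
After: Demo→Tile→Inspection = 6+8+3 = 17 → 17 days.

17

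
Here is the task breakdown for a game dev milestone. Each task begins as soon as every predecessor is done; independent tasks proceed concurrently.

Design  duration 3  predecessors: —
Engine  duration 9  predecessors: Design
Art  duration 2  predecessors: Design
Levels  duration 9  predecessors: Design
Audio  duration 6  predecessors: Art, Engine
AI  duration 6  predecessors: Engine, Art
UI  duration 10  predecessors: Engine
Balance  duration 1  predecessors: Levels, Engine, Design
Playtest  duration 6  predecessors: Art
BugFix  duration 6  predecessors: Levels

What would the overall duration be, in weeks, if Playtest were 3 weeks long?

22

Actual critical path: Design→Engine→UI = 3+9+10 = 22 ⇒ 22 weeks.
Playtest is off the critical path — its longest chain is 11 weeks, giving 11 of slack.
No other chain overtakes it, so the finish is 22 weeks.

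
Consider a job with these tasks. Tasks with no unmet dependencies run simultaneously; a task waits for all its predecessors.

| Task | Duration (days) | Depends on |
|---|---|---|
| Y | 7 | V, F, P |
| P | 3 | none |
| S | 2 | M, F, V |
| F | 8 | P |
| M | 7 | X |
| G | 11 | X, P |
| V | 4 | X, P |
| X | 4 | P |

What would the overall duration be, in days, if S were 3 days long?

18

Actual critical path: P→X→V→Y = 3+4+4+7 = 18 ⇒ 18 days.
S is off the critical path — its longest chain is 16 days, giving 2 of slack.
That remains the longest chain; total 18 days.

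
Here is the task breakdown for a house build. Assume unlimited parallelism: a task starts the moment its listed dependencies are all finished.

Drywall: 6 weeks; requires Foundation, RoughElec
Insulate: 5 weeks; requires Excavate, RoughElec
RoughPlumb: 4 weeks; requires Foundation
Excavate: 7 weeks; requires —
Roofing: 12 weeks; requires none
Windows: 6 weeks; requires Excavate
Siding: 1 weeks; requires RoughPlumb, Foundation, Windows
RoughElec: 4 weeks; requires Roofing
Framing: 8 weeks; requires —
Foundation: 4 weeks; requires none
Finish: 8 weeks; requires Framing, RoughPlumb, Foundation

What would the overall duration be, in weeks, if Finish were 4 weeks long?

Critical path before the change: Roofing→RoughElec→Drywall = 12+4+6 = 22 giving 22 weeks.
Finish has 6 weeks of float (longest path through it is 16).
The critical path is still Roofing→RoughElec→Drywall; finish is now 22 weeks.

22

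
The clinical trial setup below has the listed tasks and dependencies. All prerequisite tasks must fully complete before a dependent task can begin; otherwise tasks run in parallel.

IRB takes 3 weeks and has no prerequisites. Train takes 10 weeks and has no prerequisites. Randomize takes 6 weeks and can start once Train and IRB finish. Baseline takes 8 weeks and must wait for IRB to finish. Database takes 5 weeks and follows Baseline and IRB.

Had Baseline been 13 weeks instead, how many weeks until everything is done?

21

Actual critical path: IRB→Baseline→Database = 3+8+5 = 16 ⇒ 16 weeks.
Baseline is on the critical path; changing it to 13 makes that path 21 weeks.
That remains the longest chain; total 21 weeks.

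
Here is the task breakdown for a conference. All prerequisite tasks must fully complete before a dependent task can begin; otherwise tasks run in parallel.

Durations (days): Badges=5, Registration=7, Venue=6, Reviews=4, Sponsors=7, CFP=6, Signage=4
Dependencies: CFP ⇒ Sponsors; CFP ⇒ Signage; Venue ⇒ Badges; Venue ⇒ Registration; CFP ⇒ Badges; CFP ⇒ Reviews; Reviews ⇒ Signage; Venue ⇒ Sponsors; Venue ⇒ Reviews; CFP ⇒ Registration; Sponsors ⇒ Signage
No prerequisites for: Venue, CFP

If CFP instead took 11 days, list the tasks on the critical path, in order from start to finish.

As given, the longest chain is CFP→Sponsors→Signage = 6+7+4 = 17, so the finish is 17 days.
CFP is on the critical path; changing it to 11 makes that path 22 days.
The critical path is still CFP→Sponsors→Signage; finish is now 22 days.

CFP, Sponsors, Signage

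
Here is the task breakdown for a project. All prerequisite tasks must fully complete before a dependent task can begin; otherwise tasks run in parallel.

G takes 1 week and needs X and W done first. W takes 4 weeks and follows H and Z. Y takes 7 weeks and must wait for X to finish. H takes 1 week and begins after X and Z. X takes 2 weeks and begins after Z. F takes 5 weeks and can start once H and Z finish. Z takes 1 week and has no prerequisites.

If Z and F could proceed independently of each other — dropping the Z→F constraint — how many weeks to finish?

10

With the dependency in place, Z→X→Y = 1+2+7 = 10 sets the finish at 10 weeks.
Dropping Z→F doesn't change F's earliest start (4); another predecessor still binds.
The longest chain is now Z→X→Y = 1+2+7 = 10, so the project takes 10 weeks.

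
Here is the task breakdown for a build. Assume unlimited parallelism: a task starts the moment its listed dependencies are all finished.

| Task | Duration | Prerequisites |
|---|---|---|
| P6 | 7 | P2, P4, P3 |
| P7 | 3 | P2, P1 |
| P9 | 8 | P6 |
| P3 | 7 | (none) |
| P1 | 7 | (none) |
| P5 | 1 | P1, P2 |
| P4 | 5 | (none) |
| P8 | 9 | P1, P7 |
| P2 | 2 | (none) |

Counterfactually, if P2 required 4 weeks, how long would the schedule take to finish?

Actual critical path: P3→P6→P9 = 7+7+8 = 22 ⇒ 22 weeks.
P2 has 5 weeks of float (longest path through it is 17).
That remains the longest chain; total 22 weeks.

22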